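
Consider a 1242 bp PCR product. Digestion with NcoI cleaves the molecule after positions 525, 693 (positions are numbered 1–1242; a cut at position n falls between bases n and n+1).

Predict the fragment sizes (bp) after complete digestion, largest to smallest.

549, 525, 168 bp

Linear molecule, 2 cuts → 3 fragments:
  525 − 0 = 525 bp
  693 − 525 = 168 bp
  1242 − 693 = 549 bp
Sorted largest to smallest: 549, 525, 168 bp.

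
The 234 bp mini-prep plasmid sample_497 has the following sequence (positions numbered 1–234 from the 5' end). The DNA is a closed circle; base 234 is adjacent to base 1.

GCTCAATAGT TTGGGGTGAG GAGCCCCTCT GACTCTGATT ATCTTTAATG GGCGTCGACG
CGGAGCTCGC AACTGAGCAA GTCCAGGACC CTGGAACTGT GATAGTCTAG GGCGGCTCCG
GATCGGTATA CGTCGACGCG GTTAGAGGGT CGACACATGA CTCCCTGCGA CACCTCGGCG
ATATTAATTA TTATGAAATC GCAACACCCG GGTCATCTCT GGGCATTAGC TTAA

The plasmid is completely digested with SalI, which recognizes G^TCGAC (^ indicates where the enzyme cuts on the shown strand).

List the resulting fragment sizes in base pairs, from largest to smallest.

SalI sites (GTCGAC) start at positions 54, 132, 149.
SalI cuts after the first base of each site, so after positions 54, 132, 149.
Circular molecule, 3 cuts → 3 fragments:
  55–132 → 78 bp
  133–149 → 17 bp
  150–234 then 1–54 → 85 + 54 = 139 bp
Sorted largest to smallest: 139, 78, 17 bp.

139, 78, 17 bp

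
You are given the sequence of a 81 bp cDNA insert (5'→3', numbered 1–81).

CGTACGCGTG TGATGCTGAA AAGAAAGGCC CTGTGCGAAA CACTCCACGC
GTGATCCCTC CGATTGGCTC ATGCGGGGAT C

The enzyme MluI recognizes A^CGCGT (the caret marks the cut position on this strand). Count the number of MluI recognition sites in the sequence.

ACGCGT occurs starting at positions 4, 47.
MluI cuts at 2 sites.

2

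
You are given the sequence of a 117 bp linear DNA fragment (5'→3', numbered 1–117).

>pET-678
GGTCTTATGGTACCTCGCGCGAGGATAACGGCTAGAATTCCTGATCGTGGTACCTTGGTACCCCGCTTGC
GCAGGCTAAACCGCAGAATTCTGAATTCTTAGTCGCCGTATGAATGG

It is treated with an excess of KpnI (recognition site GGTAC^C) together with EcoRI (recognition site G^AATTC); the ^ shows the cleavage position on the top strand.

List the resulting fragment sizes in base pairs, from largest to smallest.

KpnI sites (GGTACC) start at positions 9, 49, 57.
KpnI cuts after base 5 of each site (before the last base), so after positions 13, 53, 61.
EcoRI sites (GAATTC) start at positions 35, 86, 93.
EcoRI cuts after the first base of each site, so after positions 35, 86, 93.
Combined cut positions: 13, 35, 53, 61, 86, 93.
Linear molecule, 6 cuts → 7 fragments:
  1–13 → 13 bp
  14–35 → 22 bp
  36–53 → 18 bp
  54–61 → 8 bp
  62–86 → 25 bp
  87–93 → 7 bp
  94–117 → 24 bp
Sorted largest to smallest: 25, 24, 22, 18, 13, 8, 7 bp.

25, 24, 22, 18, 13, 8, 7 bp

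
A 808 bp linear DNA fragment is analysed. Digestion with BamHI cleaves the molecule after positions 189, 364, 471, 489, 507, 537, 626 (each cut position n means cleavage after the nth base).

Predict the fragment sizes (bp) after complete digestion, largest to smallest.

Linear molecule, 7 cuts → 8 fragments:
  189 − 0 = 189 bp
  364 − 189 = 175 bp
  471 − 364 = 107 bp
  489 − 471 = 18 bp
  507 − 489 = 18 bp
  537 − 507 = 30 bp
  626 − 537 = 89 bp
  808 − 626 = 182 bp
Sorted largest to smallest: 189, 182, 175, 107, 89, 30, 18, 18 bp.

189, 182, 175, 107, 89, 30, 18, 18 bp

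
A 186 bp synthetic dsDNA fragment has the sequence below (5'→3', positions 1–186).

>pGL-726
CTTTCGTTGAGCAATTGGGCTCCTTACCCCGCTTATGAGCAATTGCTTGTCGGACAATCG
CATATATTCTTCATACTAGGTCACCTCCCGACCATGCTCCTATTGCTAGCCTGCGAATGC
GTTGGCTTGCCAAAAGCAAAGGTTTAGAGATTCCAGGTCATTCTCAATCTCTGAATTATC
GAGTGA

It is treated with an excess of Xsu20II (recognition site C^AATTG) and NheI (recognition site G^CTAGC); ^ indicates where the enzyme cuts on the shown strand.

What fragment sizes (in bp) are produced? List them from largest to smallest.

Xsu20II sites (CAATTG) start at positions 12, 40.
Xsu20II cuts after the first base of each site, so after positions 12, 40.
The NheI site (GCTAGC) starts at position 105.
NheI cuts after the first base of each site, so after position 105.
Combined cut positions: 12, 40, 105.
Linear molecule, 3 cuts → 4 fragments:
  1–12 → 12 bp
  13–40 → 28 bp
  41–105 → 65 bp
  106–186 → 81 bp
Sorted largest to smallest: 81, 65, 28, 12 bp.

81, 65, 28, 12 bp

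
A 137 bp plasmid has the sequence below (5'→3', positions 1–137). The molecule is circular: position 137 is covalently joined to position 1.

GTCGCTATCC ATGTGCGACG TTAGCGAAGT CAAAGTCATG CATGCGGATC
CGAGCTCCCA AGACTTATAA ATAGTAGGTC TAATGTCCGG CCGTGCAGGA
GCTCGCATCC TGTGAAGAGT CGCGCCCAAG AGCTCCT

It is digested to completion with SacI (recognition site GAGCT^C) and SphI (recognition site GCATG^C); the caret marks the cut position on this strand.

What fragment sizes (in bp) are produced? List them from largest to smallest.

SacI sites (GAGCTC) start at positions 52, 99, 130.
SacI cuts after base 5 of each site (before the last base), so after positions 56, 103, 134.
The SphI site (GCATGC) starts at position 40.
SphI cuts after base 5 of each site (before the last base), so after position 44.
Combined cut positions: 44, 56, 103, 134.
Circular molecule, 4 cuts → 4 fragments:
  45–56 → 12 bp
  57–103 → 47 bp
  104–134 → 31 bp
  135–137 then 1–44 → 3 + 44 = 47 bp
Sorted largest to smallest: 47, 47, 31, 12 bp.

47, 47, 31, 12 bp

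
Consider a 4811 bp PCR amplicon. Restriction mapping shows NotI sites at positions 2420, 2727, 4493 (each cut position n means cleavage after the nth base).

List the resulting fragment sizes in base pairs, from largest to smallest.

Linear molecule, 3 cuts → 4 fragments:
  2420 − 0 = 2420 bp
  2727 − 2420 = 307 bp
  4493 − 2727 = 1766 bp
  4811 − 4493 = 318 bp
Sorted largest to smallest: 2420, 1766, 318, 307 bp.

2420, 1766, 318, 307 bp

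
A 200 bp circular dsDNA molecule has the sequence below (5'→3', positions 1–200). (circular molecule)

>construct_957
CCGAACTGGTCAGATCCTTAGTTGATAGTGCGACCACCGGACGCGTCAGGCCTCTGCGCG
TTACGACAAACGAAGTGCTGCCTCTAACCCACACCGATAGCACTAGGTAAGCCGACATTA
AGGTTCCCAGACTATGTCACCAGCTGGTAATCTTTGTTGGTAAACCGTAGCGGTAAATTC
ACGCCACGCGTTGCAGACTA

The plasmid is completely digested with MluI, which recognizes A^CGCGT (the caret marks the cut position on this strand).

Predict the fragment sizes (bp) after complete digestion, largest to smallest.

145, 55 bp

MluI sites (ACGCGT) start at positions 41, 186.
MluI cuts after the first base of each site, so after positions 41, 186.
Circular molecule, 2 cuts → 2 fragments:
  42–186 → 145 bp
  187–200 then 1–41 → 14 + 41 = 55 bp
Sorted largest to smallest: 145, 55 bp.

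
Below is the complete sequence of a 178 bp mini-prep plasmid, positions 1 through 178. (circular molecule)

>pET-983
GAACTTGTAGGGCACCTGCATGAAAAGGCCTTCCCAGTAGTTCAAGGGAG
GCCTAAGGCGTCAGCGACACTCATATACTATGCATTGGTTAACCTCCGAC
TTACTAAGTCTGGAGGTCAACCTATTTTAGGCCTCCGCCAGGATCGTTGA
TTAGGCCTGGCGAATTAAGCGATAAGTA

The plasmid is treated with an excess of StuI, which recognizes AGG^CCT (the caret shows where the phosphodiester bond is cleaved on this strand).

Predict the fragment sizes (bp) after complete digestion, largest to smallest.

80, 51, 24, 23 bp

StuI sites (AGGCCT) start at positions 26, 49, 129, 153.
StuI cuts after base 3 of each site, so after positions 28, 51, 131, 155.
Circular molecule, 4 cuts → 4 fragments:
  29–51 → 23 bp
  52–131 → 80 bp
  132–155 → 24 bp
  156–178 then 1–28 → 23 + 28 = 51 bp
Sorted largest to smallest: 80, 51, 24, 23 bp.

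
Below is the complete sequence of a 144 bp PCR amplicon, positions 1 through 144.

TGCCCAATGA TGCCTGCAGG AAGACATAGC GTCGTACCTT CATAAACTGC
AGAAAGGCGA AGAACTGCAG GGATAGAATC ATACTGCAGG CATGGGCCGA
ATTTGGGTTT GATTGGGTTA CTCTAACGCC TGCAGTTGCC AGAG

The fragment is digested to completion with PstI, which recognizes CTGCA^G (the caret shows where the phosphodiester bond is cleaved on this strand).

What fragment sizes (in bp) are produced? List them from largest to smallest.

PstI sites (CTGCAG) start at positions 14, 47, 65, 84, 130.
PstI cuts after base 5 of each site (before the last base), so after positions 18, 51, 69, 88, 134.
Linear molecule, 5 cuts → 6 fragments:
  1–18 → 18 bp
  19–51 → 33 bp
  52–69 → 18 bp
  70–88 → 19 bp
  89–134 → 46 bp
  135–144 → 10 bp
Sorted largest to smallest: 46, 33, 19, 18, 18, 10 bp.

46, 33, 19, 18, 18, 10 bp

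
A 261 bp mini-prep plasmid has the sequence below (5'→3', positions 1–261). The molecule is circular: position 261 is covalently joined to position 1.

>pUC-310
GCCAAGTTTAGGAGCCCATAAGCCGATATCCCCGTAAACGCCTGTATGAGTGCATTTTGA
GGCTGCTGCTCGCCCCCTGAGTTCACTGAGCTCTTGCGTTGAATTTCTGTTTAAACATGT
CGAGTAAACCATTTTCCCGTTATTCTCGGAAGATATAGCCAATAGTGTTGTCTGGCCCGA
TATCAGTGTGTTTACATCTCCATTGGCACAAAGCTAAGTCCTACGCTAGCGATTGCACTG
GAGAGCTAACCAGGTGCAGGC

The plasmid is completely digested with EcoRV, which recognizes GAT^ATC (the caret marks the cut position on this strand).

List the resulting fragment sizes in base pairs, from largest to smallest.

154, 107 bp

EcoRV sites (GATATC) start at positions 25, 179.
EcoRV cuts after base 3 of each site, so after positions 27, 181.
Circular molecule, 2 cuts → 2 fragments:
  28–181 → 154 bp
  182–261 then 1–27 → 80 + 27 = 107 bp
Sorted largest to smallest: 154, 107 bp.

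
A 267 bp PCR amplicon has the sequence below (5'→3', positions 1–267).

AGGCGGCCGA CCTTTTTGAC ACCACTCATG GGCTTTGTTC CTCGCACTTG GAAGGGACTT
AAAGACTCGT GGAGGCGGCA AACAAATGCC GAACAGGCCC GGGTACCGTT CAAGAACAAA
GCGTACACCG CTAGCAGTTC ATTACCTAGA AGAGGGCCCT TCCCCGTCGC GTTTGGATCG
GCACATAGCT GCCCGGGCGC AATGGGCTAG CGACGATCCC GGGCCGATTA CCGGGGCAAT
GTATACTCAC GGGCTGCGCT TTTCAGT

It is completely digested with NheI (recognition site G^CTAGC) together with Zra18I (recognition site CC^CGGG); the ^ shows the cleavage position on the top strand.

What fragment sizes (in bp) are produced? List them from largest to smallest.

99, 63, 48, 31, 13, 13 bp

NheI sites (GCTAGC) start at positions 130, 206.
NheI cuts after the first base of each site, so after positions 130, 206.
Zra18I sites (CCCGGG) start at positions 98, 192, 218.
Zra18I cuts after base 2 of each site, so after positions 99, 193, 219.
Combined cut positions: 99, 130, 193, 206, 219.
Linear molecule, 5 cuts → 6 fragments:
  1–99 → 99 bp
  100–130 → 31 bp
  131–193 → 63 bp
  194–206 → 13 bp
  207–219 → 13 bp
  220–267 → 48 bp
Sorted largest to smallest: 99, 63, 48, 31, 13, 13 bp.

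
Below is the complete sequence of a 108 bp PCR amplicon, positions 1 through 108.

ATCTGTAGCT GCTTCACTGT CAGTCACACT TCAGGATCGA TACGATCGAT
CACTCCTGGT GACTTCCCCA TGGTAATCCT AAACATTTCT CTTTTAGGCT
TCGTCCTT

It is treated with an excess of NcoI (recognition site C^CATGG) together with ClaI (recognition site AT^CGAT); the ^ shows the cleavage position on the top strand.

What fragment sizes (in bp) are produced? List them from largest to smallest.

The NcoI site (CCATGG) starts at position 68.
NcoI cuts after the first base of each site, so after position 68.
ClaI sites (ATCGAT) start at positions 36, 45.
ClaI cuts after base 2 of each site, so after positions 37, 46.
Combined cut positions: 37, 46, 68.
Linear molecule, 3 cuts → 4 fragments:
  1–37 → 37 bp
  38–46 → 9 bp
  47–68 → 22 bp
  69–108 → 40 bp
Sorted largest to smallest: 40, 37, 22, 9 bp.

40, 37, 22, 9 bp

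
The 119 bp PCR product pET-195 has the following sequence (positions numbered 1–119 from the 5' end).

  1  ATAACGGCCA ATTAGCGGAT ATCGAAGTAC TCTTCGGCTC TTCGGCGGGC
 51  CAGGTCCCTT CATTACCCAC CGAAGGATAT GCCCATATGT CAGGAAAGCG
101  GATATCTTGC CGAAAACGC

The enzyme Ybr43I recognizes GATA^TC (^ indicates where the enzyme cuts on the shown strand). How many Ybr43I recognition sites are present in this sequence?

GATATC occurs starting at positions 18, 101.
Ybr43I cuts at 2 sites.

2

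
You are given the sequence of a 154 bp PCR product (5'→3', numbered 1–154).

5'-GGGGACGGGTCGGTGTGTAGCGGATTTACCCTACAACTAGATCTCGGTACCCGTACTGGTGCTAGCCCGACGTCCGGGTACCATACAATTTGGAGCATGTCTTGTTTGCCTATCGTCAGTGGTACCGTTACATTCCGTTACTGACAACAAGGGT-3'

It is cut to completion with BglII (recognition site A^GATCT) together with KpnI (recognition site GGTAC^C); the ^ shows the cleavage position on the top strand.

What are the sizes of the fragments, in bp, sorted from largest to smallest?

The BglII site (AGATCT) starts at position 39.
BglII cuts after the first base of each site, so after position 39.
KpnI sites (GGTACC) start at positions 46, 77, 121.
KpnI cuts after base 5 of each site (before the last base), so after positions 50, 81, 125.
Combined cut positions: 39, 50, 81, 125.
Linear molecule, 4 cuts → 5 fragments:
  1–39 → 39 bp
  40–50 → 11 bp
  51–81 → 31 bp
  82–125 → 44 bp
  126–154 → 29 bp
Sorted largest to smallest: 44, 39, 31, 29, 11 bp.

44, 39, 31, 29, 11 bp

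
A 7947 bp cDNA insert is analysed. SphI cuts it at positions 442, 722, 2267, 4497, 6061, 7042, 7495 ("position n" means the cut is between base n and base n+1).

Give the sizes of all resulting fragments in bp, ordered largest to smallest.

Linear molecule, 7 cuts → 8 fragments:
  442 − 0 = 442 bp
  722 − 442 = 280 bp
  2267 − 722 = 1545 bp
  4497 − 2267 = 2230 bp
  6061 − 4497 = 1564 bp
  7042 − 6061 = 981 bp
  7495 − 7042 = 453 bp
  7947 − 7495 = 452 bp
Sorted largest to smallest: 2230, 1564, 1545, 981, 453, 452, 442, 280 bp.

2230, 1564, 1545, 981, 453, 452, 442, 280 bp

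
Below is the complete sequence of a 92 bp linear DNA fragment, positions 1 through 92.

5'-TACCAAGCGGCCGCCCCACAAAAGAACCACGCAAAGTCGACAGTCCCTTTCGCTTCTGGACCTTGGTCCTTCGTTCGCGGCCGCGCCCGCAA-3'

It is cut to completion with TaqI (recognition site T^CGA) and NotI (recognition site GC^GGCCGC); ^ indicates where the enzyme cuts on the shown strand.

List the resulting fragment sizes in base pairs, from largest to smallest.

The TaqI site (TCGA) starts at position 37.
TaqI cuts after the first base of each site, so after position 37.
NotI sites (GCGGCCGC) start at positions 7, 77.
NotI cuts after base 2 of each site, so after positions 8, 78.
Combined cut positions: 8, 37, 78.
Linear molecule, 3 cuts → 4 fragments:
  1–8 → 8 bp
  9–37 → 29 bp
  38–78 → 41 bp
  79–92 → 14 bp
Sorted largest to smallest: 41, 29, 14, 8 bp.

41, 29, 14, 8 bp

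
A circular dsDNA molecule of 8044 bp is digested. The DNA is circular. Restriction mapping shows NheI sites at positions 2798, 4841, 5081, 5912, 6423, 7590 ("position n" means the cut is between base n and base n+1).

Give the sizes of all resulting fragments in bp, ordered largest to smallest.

3252, 2043, 1167, 831, 511, 240 bp

Circular molecule, 6 cuts → 6 fragments:
  4841 − 2798 = 2043 bp
  5081 − 4841 = 240 bp
  5912 − 5081 = 831 bp
  6423 − 5912 = 511 bp
  7590 − 6423 = 1167 bp
  wrap: 8044 − 7590 + 2798 = 3252 bp
Sorted largest to smallest: 3252, 2043, 1167, 831, 511, 240 bp.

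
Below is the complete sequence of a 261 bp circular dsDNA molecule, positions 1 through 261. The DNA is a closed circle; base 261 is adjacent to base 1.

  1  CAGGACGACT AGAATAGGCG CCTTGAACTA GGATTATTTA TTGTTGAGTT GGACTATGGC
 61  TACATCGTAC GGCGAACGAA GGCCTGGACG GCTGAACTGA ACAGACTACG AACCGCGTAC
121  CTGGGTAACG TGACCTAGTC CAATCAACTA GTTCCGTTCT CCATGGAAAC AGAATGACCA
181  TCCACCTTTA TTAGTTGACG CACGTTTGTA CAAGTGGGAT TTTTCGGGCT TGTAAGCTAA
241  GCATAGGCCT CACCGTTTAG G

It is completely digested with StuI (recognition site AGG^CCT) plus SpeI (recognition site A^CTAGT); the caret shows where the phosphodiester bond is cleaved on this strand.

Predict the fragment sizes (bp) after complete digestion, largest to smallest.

100, 96, 65 bp

StuI sites (AGGCCT) start at positions 80, 245.
StuI cuts after base 3 of each site, so after positions 82, 247.
The SpeI site (ACTAGT) starts at position 147.
SpeI cuts after the first base of each site, so after position 147.
Combined cut positions: 82, 147, 247.
Circular molecule, 3 cuts → 3 fragments:
  83–147 → 65 bp
  148–247 → 100 bp
  248–261 then 1–82 → 14 + 82 = 96 bp
Sorted largest to smallest: 100, 96, 65 bp.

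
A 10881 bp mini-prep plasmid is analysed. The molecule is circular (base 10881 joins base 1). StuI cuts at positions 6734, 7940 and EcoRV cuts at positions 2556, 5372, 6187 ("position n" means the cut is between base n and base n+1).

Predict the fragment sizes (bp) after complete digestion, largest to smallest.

5497, 2816, 1206, 815, 547 bp

Combined cut positions (sorted): 2556, 5372, 6187, 6734, 7940.
Circular molecule, 5 cuts → 5 fragments:
  5372 − 2556 = 2816 bp
  6187 − 5372 = 815 bp
  6734 − 6187 = 547 bp
  7940 − 6734 = 1206 bp
  wrap: 10881 − 7940 + 2556 = 5497 bp
Sorted largest to smallest: 5497, 2816, 1206, 815, 547 bp.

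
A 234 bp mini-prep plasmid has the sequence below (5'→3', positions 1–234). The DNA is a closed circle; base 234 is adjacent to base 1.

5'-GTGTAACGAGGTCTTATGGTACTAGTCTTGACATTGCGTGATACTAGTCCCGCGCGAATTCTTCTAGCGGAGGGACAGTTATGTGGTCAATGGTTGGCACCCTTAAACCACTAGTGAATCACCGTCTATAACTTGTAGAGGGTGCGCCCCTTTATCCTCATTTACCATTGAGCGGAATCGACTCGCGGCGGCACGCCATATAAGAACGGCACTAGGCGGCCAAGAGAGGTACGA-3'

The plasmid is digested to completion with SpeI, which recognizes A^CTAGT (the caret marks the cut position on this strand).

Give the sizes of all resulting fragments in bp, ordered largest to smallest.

145, 67, 22 bp

SpeI sites (ACTAGT) start at positions 21, 43, 110.
SpeI cuts after the first base of each site, so after positions 21, 43, 110.
Circular molecule, 3 cuts → 3 fragments:
  22–43 → 22 bp
  44–110 → 67 bp
  111–234 then 1–21 → 124 + 21 = 145 bp
Sorted largest to smallest: 145, 67, 22 bp.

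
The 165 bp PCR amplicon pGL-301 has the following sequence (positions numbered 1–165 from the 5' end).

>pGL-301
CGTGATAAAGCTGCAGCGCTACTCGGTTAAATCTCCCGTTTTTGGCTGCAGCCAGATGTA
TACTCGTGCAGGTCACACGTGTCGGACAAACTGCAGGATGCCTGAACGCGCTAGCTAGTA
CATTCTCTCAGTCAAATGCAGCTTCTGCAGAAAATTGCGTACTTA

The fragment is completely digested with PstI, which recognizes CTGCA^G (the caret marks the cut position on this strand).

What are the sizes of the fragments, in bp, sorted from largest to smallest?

PstI sites (CTGCAG) start at positions 11, 46, 91, 145.
PstI cuts after base 5 of each site (before the last base), so after positions 15, 50, 95, 149.
Linear molecule, 4 cuts → 5 fragments:
  1–15 → 15 bp
  16–50 → 35 bp
  51–95 → 45 bp
  96–149 → 54 bp
  150–165 → 16 bp
Sorted largest to smallest: 54, 45, 35, 16, 15 bp.

54, 45, 35, 16, 15 bp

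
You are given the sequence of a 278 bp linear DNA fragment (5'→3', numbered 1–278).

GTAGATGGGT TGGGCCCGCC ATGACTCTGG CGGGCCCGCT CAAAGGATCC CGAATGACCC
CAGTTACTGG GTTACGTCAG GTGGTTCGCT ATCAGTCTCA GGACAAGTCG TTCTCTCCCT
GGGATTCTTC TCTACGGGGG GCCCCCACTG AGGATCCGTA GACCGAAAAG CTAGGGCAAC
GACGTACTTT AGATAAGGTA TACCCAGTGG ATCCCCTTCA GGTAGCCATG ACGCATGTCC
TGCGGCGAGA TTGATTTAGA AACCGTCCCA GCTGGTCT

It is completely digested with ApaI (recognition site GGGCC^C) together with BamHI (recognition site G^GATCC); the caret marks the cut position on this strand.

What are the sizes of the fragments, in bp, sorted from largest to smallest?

ApaI sites (GGGCCC) start at positions 12, 32, 139.
ApaI cuts after base 5 of each site (before the last base), so after positions 16, 36, 143.
BamHI sites (GGATCC) start at positions 45, 152, 209.
BamHI cuts after the first base of each site, so after positions 45, 152, 209.
Combined cut positions: 16, 36, 45, 143, 152, 209.
Linear molecule, 6 cuts → 7 fragments:
  1–16 → 16 bp
  17–36 → 20 bp
  37–45 → 9 bp
  46–143 → 98 bp
  144–152 → 9 bp
  153–209 → 57 bp
  210–278 → 69 bp
Sorted largest to smallest: 98, 69, 57, 20, 16, 9, 9 bp.

98, 69, 57, 20, 16, 9, 9 bp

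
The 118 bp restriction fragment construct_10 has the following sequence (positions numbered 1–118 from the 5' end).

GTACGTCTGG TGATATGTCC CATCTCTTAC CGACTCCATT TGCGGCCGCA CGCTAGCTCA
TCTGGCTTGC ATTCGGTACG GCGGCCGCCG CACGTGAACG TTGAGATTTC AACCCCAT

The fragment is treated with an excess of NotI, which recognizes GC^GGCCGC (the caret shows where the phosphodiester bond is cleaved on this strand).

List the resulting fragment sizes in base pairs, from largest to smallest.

NotI sites (GCGGCCGC) start at positions 42, 81.
NotI cuts after base 2 of each site, so after positions 43, 82.
Linear molecule, 2 cuts → 3 fragments:
  1–43 → 43 bp
  44–82 → 39 bp
  83–118 → 36 bp
Sorted largest to smallest: 43, 39, 36 bp.

43, 39, 36 bp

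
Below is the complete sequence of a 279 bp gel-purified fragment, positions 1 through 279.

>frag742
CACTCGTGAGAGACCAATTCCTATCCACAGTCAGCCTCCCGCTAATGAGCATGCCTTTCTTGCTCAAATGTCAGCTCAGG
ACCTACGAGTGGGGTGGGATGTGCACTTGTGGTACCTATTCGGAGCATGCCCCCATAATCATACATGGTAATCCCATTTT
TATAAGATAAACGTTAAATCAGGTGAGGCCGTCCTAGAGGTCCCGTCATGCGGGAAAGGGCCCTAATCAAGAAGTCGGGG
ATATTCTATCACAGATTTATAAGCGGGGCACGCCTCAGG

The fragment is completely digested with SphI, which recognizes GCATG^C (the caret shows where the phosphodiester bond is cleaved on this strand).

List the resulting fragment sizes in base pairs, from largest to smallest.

SphI sites (GCATGC) start at positions 49, 125.
SphI cuts after base 5 of each site (before the last base), so after positions 53, 129.
Linear molecule, 2 cuts → 3 fragments:
  1–53 → 53 bp
  54–129 → 76 bp
  130–279 → 150 bp
Sorted largest to smallest: 150, 76, 53 bp.

150, 76, 53 bp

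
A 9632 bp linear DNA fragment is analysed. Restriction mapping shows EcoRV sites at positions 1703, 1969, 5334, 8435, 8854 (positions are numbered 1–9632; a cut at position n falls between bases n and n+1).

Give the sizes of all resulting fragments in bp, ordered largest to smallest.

Linear molecule, 5 cuts → 6 fragments:
  1703 − 0 = 1703 bp
  1969 − 1703 = 266 bp
  5334 − 1969 = 3365 bp
  8435 − 5334 = 3101 bp
  8854 − 8435 = 419 bp
  9632 − 8854 = 778 bp
Sorted largest to smallest: 3365, 3101, 1703, 778, 419, 266 bp.

3365, 3101, 1703, 778, 419, 266 bp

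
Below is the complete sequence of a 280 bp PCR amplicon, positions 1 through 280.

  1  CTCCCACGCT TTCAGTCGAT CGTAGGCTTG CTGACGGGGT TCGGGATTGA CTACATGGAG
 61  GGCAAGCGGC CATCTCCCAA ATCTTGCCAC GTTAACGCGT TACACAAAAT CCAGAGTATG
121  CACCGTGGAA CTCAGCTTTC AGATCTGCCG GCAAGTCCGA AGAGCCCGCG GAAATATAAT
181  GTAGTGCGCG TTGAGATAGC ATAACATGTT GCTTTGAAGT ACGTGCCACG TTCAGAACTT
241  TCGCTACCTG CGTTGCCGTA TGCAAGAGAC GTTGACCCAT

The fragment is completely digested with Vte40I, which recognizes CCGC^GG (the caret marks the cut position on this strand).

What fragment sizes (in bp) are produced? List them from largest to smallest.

169, 111 bp

The Vte40I site (CCGCGG) starts at position 166.
Vte40I cuts after base 4 of each site, so after position 169.
Linear molecule, 1 cut → 2 fragments:
  1–169 → 169 bp
  170–280 → 111 bp
Sorted largest to smallest: 169, 111 bp.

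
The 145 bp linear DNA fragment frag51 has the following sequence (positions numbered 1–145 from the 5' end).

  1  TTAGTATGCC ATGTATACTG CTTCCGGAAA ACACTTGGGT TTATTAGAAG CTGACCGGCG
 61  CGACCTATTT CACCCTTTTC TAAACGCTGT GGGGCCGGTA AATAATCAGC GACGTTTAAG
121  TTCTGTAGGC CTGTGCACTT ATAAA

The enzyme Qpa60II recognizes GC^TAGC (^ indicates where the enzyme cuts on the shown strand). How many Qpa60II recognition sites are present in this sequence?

0

No occurrence of GCTAGC is present in the sequence.
Qpa60II does not cut: 0 sites.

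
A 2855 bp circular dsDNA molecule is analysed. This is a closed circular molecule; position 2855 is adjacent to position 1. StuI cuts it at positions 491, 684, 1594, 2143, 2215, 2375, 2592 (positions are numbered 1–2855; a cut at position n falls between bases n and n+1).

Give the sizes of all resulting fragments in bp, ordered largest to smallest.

Circular molecule, 7 cuts → 7 fragments:
  684 − 491 = 193 bp
  1594 − 684 = 910 bp
  2143 − 1594 = 549 bp
  2215 − 2143 = 72 bp
  2375 − 2215 = 160 bp
  2592 − 2375 = 217 bp
  wrap: 2855 − 2592 + 491 = 754 bp
Sorted largest to smallest: 910, 754, 549, 217, 193, 160, 72 bp.

910, 754, 549, 217, 193, 160, 72 bp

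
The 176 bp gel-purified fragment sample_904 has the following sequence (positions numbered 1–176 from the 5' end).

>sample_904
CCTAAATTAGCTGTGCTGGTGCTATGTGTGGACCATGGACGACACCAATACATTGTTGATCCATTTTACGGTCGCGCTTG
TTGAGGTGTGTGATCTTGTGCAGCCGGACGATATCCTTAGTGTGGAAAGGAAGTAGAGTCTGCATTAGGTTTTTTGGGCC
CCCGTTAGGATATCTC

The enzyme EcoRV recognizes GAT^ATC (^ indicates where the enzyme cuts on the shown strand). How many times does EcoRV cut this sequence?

2

GATATC occurs starting at positions 110, 169.
EcoRV cuts at 2 sites.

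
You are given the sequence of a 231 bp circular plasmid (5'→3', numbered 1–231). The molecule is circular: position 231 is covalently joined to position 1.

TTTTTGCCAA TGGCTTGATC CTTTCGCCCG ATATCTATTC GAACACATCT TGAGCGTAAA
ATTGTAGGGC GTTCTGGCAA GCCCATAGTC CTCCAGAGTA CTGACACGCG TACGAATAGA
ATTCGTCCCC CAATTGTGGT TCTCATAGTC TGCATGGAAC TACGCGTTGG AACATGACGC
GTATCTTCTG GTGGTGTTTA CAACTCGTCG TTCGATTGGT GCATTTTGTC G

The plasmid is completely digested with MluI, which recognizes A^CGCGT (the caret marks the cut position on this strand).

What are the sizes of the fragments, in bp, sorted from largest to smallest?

MluI sites (ACGCGT) start at positions 106, 162, 177.
MluI cuts after the first base of each site, so after positions 106, 162, 177.
Circular molecule, 3 cuts → 3 fragments:
  107–162 → 56 bp
  163–177 → 15 bp
  178–231 then 1–106 → 54 + 106 = 160 bp
Sorted largest to smallest: 160, 56, 15 bp.

160, 56, 15 bp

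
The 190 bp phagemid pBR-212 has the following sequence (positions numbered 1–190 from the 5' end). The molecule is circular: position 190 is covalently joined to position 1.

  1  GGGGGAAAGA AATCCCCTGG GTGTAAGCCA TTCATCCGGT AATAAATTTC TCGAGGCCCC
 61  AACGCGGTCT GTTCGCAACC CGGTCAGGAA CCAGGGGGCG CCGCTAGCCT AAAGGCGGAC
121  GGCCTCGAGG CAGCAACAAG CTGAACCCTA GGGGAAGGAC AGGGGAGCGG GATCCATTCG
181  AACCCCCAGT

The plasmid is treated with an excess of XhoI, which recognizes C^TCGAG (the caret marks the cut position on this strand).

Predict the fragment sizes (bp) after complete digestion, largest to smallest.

116, 74 bp

XhoI sites (CTCGAG) start at positions 50, 124.
XhoI cuts after the first base of each site, so after positions 50, 124.
Circular molecule, 2 cuts → 2 fragments:
  51–124 → 74 bp
  125–190 then 1–50 → 66 + 50 = 116 bp
Sorted largest to smallest: 116, 74 bp.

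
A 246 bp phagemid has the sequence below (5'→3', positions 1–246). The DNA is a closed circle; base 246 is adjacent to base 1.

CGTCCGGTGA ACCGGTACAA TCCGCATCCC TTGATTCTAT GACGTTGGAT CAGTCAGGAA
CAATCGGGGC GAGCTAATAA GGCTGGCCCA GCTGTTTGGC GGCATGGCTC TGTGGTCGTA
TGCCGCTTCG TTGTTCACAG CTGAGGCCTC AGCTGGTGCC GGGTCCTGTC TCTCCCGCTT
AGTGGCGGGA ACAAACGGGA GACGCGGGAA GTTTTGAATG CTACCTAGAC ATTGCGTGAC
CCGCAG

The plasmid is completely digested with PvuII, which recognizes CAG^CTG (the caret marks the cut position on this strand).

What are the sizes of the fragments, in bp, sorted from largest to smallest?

185, 49, 12 bp

PvuII sites (CAGCTG) start at positions 89, 138, 150.
PvuII cuts after base 3 of each site, so after positions 91, 140, 152.
Circular molecule, 3 cuts → 3 fragments:
  92–140 → 49 bp
  141–152 → 12 bp
  153–246 then 1–91 → 94 + 91 = 185 bp
Sorted largest to smallest: 185, 49, 12 bp.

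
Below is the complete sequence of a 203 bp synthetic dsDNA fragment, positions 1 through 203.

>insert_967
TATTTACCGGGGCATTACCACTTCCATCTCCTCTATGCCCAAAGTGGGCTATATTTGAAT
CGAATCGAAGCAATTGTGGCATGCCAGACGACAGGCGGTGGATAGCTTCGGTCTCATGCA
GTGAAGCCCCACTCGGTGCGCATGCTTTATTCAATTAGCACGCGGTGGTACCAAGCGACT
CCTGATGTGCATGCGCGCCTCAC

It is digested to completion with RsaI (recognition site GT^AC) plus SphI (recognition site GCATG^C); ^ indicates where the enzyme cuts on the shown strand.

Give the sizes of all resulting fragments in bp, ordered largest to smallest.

The RsaI site (GTAC) starts at position 168.
RsaI cuts after base 2 of each site, so after position 169.
SphI sites (GCATGC) start at positions 79, 140, 189.
SphI cuts after base 5 of each site (before the last base), so after positions 83, 144, 193.
Combined cut positions: 83, 144, 169, 193.
Linear molecule, 4 cuts → 5 fragments:
  1–83 → 83 bp
  84–144 → 61 bp
  145–169 → 25 bp
  170–193 → 24 bp
  194–203 → 10 bp
Sorted largest to smallest: 83, 61, 25, 24, 10 bp.

83, 61, 25, 24, 10 bp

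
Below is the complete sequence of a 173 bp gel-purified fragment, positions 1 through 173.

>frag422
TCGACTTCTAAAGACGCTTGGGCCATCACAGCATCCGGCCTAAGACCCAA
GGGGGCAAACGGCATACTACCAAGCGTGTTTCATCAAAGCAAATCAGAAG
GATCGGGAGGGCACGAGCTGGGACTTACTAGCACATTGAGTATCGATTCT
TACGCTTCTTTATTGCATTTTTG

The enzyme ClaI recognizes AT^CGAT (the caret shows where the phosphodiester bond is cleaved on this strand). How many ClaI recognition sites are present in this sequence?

ATCGAT occurs starting at position 142.
ClaI cuts at 1 site.

1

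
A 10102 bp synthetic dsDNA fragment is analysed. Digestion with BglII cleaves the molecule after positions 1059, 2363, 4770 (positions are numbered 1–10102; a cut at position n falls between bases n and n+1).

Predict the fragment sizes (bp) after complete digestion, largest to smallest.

Linear molecule, 3 cuts → 4 fragments:
  1059 − 0 = 1059 bp
  2363 − 1059 = 1304 bp
  4770 − 2363 = 2407 bp
  10102 − 4770 = 5332 bp
Sorted largest to smallest: 5332, 2407, 1304, 1059 bp.

5332, 2407, 1304, 1059 bp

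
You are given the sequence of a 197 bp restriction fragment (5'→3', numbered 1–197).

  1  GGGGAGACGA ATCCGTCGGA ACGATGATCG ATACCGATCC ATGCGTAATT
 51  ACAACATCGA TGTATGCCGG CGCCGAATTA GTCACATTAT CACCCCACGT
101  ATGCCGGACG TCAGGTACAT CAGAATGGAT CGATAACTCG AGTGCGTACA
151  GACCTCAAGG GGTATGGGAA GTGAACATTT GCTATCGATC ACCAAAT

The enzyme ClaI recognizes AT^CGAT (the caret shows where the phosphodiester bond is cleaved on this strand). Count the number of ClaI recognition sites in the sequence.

ATCGAT occurs starting at positions 27, 56, 129, 184.
ClaI cuts at 4 sites.

4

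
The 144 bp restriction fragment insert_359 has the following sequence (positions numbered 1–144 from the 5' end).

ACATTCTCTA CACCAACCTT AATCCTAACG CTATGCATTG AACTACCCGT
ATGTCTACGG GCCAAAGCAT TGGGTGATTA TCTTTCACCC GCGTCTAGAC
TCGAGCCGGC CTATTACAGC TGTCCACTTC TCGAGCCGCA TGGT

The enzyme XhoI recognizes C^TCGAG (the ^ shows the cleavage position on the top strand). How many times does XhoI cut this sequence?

CTCGAG occurs starting at positions 100, 130.
XhoI cuts at 2 sites.

2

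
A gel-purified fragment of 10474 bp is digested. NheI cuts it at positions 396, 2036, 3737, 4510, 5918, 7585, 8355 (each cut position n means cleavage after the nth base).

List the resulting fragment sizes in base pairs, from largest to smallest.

2119, 1701, 1667, 1640, 1408, 773, 770, 396 bp

Linear molecule, 7 cuts → 8 fragments:
  396 − 0 = 396 bp
  2036 − 396 = 1640 bp
  3737 − 2036 = 1701 bp
  4510 − 3737 = 773 bp
  5918 − 4510 = 1408 bp
  7585 − 5918 = 1667 bp
  8355 − 7585 = 770 bp
  10474 − 8355 = 2119 bp
Sorted largest to smallest: 2119, 1701, 1667, 1640, 1408, 773, 770, 396 bp.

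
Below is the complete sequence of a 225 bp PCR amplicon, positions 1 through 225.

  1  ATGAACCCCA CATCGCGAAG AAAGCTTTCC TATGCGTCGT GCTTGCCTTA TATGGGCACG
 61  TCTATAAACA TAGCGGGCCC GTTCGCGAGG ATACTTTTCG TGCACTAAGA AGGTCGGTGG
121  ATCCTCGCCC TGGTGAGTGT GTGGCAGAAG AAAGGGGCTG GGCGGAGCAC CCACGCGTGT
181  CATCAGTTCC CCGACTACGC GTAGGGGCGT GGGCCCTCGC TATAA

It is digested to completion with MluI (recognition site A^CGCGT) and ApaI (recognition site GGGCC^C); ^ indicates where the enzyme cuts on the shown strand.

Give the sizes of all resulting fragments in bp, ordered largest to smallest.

94, 79, 24, 18, 10 bp

MluI sites (ACGCGT) start at positions 173, 197.
MluI cuts after the first base of each site, so after positions 173, 197.
ApaI sites (GGGCCC) start at positions 75, 211.
ApaI cuts after base 5 of each site (before the last base), so after positions 79, 215.
Combined cut positions: 79, 173, 197, 215.
Linear molecule, 4 cuts → 5 fragments:
  1–79 → 79 bp
  80–173 → 94 bp
  174–197 → 24 bp
  198–215 → 18 bp
  216–225 → 10 bp
Sorted largest to smallest: 94, 79, 24, 18, 10 bp.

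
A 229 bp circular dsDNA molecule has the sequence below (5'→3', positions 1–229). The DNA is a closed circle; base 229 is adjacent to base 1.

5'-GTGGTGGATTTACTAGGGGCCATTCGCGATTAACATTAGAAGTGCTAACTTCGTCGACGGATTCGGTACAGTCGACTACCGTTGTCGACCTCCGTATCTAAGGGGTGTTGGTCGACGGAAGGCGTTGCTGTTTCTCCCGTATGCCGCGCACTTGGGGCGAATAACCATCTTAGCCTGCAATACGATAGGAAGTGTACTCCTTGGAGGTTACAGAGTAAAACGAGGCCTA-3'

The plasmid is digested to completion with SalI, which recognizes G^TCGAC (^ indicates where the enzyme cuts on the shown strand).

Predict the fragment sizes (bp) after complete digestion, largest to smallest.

SalI sites (GTCGAC) start at positions 53, 71, 84, 111.
SalI cuts after the first base of each site, so after positions 53, 71, 84, 111.
Circular molecule, 4 cuts → 4 fragments:
  54–71 → 18 bp
  72–84 → 13 bp
  85–111 → 27 bp
  112–229 then 1–53 → 118 + 53 = 171 bp
Sorted largest to smallest: 171, 27, 18, 13 bp.

171, 27, 18, 13 bp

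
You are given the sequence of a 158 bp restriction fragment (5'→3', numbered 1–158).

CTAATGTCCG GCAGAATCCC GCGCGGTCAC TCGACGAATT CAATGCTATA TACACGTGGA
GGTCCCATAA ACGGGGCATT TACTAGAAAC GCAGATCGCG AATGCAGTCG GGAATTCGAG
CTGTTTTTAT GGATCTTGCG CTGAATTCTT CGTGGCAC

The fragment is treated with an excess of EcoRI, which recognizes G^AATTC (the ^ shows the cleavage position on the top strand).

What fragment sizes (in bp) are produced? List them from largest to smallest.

EcoRI sites (GAATTC) start at positions 36, 112, 143.
EcoRI cuts after the first base of each site, so after positions 36, 112, 143.
Linear molecule, 3 cuts → 4 fragments:
  1–36 → 36 bp
  37–112 → 76 bp
  113–143 → 31 bp
  144–158 → 15 bp
Sorted largest to smallest: 76, 36, 31, 15 bp.

76, 36, 31, 15 bp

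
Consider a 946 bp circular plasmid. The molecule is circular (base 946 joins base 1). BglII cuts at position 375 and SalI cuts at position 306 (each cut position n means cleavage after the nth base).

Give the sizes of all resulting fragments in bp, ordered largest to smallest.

877, 69 bp

Combined cut positions (sorted): 306, 375.
Circular molecule, 2 cuts → 2 fragments:
  375 − 306 = 69 bp
  wrap: 946 − 375 + 306 = 877 bp
Sorted largest to smallest: 877, 69 bp.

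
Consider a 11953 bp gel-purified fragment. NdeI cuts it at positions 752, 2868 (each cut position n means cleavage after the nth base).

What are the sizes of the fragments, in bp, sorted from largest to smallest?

Linear molecule, 2 cuts → 3 fragments:
  752 − 0 = 752 bp
  2868 − 752 = 2116 bp
  11953 − 2868 = 9085 bp
Sorted largest to smallest: 9085, 2116, 752 bp.

9085, 2116, 752 bp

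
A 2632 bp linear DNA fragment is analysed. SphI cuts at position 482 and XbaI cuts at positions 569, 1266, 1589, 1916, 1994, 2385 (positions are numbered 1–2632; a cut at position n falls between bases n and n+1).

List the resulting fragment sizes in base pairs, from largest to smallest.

Combined cut positions (sorted): 482, 569, 1266, 1589, 1916, 1994, 2385.
Linear molecule, 7 cuts → 8 fragments:
  482 − 0 = 482 bp
  569 − 482 = 87 bp
  1266 − 569 = 697 bp
  1589 − 1266 = 323 bp
  1916 − 1589 = 327 bp
  1994 − 1916 = 78 bp
  2385 − 1994 = 391 bp
  2632 − 2385 = 247 bp
Sorted largest to smallest: 697, 482, 391, 327, 323, 247, 87, 78 bp.

697, 482, 391, 327, 323, 247, 87, 78 bp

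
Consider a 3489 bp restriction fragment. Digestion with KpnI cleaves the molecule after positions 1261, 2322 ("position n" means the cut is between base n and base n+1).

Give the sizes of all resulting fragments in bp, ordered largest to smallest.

1261, 1167, 1061 bp

Linear molecule, 2 cuts → 3 fragments:
  1261 − 0 = 1261 bp
  2322 − 1261 = 1061 bp
  3489 − 2322 = 1167 bp
Sorted largest to smallest: 1261, 1167, 1061 bp.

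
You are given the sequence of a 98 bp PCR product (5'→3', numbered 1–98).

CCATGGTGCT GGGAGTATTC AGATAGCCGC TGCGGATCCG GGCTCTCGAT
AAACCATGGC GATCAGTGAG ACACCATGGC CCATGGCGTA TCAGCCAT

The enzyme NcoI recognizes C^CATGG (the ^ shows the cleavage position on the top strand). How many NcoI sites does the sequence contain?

4

CCATGG occurs starting at positions 1, 54, 74, 81.
NcoI cuts at 4 sites.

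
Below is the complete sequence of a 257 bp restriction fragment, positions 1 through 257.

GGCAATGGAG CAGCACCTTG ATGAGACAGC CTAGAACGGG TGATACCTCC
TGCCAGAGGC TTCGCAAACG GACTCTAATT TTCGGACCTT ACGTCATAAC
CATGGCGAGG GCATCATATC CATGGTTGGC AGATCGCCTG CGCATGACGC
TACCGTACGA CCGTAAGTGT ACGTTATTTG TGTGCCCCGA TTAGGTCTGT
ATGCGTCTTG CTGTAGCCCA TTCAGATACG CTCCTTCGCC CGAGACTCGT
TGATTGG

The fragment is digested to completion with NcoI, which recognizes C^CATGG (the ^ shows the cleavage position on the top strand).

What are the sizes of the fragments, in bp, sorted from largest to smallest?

NcoI sites (CCATGG) start at positions 100, 120.
NcoI cuts after the first base of each site, so after positions 100, 120.
Linear molecule, 2 cuts → 3 fragments:
  1–100 → 100 bp
  101–120 → 20 bp
  121–257 → 137 bp
Sorted largest to smallest: 137, 100, 20 bp.

137, 100, 20 bp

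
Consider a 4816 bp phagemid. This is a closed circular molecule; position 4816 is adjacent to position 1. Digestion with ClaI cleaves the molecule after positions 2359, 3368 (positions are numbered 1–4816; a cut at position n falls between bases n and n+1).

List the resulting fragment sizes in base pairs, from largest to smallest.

Circular molecule, 2 cuts → 2 fragments:
  3368 − 2359 = 1009 bp
  wrap: 4816 − 3368 + 2359 = 3807 bp
Sorted largest to smallest: 3807, 1009 bp.

3807, 1009 bp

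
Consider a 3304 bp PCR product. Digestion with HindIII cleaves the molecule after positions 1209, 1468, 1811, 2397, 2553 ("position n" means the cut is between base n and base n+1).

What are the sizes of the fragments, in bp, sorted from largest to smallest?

1209, 751, 586, 343, 259, 156 bp

Linear molecule, 5 cuts → 6 fragments:
  1209 − 0 = 1209 bp
  1468 − 1209 = 259 bp
  1811 − 1468 = 343 bp
  2397 − 1811 = 586 bp
  2553 − 2397 = 156 bp
  3304 − 2553 = 751 bp
Sorted largest to smallest: 1209, 751, 586, 343, 259, 156 bp.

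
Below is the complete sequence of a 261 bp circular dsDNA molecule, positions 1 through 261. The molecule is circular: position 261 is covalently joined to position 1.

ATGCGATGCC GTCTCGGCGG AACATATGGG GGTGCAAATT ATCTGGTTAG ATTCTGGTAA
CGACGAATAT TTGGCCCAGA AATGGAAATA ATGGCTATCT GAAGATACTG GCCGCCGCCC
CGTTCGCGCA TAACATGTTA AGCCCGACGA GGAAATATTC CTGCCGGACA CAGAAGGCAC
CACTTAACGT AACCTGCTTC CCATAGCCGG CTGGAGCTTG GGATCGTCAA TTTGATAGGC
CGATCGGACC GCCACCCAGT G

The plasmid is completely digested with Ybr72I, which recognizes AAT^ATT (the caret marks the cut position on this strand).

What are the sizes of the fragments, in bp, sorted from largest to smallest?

173, 88 bp

Ybr72I sites (AATATT) start at positions 66, 154.
Ybr72I cuts after base 3 of each site, so after positions 68, 156.
Circular molecule, 2 cuts → 2 fragments:
  69–156 → 88 bp
  157–261 then 1–68 → 105 + 68 = 173 bp
Sorted largest to smallest: 173, 88 bp.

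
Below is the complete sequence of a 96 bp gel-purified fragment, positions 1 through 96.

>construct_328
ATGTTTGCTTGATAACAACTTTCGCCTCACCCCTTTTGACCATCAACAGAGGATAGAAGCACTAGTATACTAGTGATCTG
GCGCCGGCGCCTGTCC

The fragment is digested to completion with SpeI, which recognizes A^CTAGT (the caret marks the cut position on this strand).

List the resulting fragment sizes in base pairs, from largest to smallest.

SpeI sites (ACTAGT) start at positions 61, 69.
SpeI cuts after the first base of each site, so after positions 61, 69.
Linear molecule, 2 cuts → 3 fragments:
  1–61 → 61 bp
  62–69 → 8 bp
  70–96 → 27 bp
Sorted largest to smallest: 61, 27, 8 bp.

61, 27, 8 bp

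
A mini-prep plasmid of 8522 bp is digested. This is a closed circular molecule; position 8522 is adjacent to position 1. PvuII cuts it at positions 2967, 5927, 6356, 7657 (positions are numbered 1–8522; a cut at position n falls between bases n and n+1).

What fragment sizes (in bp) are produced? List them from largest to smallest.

3832, 2960, 1301, 429 bp

Circular molecule, 4 cuts → 4 fragments:
  5927 − 2967 = 2960 bp
  6356 − 5927 = 429 bp
  7657 − 6356 = 1301 bp
  wrap: 8522 − 7657 + 2967 = 3832 bp
Sorted largest to smallest: 3832, 2960, 1301, 429 bp.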